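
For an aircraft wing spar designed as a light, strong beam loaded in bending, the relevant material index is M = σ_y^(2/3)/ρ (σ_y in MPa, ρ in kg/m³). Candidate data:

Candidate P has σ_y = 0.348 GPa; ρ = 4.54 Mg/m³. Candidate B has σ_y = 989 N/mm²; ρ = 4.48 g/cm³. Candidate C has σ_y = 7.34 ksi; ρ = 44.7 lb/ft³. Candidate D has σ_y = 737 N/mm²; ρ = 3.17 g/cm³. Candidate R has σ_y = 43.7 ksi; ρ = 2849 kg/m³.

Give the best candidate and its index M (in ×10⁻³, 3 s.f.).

candidate D, M = 25.7×10⁻³

Normalizing units and computing the index:
  candidate P: σ_y = 348.0 MPa, ρ = 4540 kg/m³
  candidate B: σ_y = 989.0 MPa, ρ = 4480 kg/m³
  candidate C: σ_y = 50.61 MPa, ρ = 716.0 kg/m³
  candidate D: σ_y = 737.0 MPa, ρ = 3170 kg/m³
  candidate R: σ_y = 301.3 MPa, ρ = 2849 kg/m³
  candidate D: M = 25.7×10⁻³
  candidate B: M = 22.2×10⁻³
  candidate C: M = 19.1×10⁻³
  candidate R: M = 15.8×10⁻³
  candidate P: M = 10.9×10⁻³
Highest index: candidate D.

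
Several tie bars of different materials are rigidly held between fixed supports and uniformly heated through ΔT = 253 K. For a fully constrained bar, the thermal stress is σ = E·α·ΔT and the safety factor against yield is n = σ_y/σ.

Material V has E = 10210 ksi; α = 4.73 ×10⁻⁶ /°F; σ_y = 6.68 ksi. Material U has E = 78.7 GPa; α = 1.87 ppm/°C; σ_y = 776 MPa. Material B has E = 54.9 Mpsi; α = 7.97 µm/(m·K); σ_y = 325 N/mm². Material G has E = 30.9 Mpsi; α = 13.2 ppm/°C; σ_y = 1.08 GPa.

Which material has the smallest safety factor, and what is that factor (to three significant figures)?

With everything in SI (GPa, ×10⁻⁶/K, MPa):
  material V: E = 70.40, α = 8.51, σ_y = 46.06 → σ = 152 MPa, n = 0.304
  material U: E = 78.70, α = 1.87, σ_y = 776.0 → σ = 37.2 MPa, n = 20.8
  material B: E = 378.5, α = 7.97, σ_y = 325.0 → σ = 763 MPa, n = 0.426
  material G: E = 213.0, α = 13.2, σ_y = 1080 → σ = 711 MPa, n = 1.52
Material V has the lowest safety factor, n = 0.304.

material V, n = 0.304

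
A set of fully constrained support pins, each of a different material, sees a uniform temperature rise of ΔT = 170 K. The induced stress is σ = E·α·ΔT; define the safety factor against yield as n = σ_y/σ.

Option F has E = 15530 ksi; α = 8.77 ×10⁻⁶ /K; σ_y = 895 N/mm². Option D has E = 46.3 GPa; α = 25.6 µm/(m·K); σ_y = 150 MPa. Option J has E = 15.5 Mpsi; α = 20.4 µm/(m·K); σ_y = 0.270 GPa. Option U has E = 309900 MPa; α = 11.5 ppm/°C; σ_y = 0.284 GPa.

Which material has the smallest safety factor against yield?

option U

Per material, after unit conversion:
  option F: E = 107.1, α = 8.77, σ_y = 895.0 → σ = 160 MPa, n = 5.61
  option D: E = 46.30, α = 25.6, σ_y = 150.0 → σ = 201 MPa, n = 0.744
  option J: E = 106.9, α = 20.4, σ_y = 270.0 → σ = 371 MPa, n = 0.729
  option U: E = 309.9, α = 11.5, σ_y = 284.0 → σ = 606 MPa, n = 0.469
Smallest n: option U with n = 0.469.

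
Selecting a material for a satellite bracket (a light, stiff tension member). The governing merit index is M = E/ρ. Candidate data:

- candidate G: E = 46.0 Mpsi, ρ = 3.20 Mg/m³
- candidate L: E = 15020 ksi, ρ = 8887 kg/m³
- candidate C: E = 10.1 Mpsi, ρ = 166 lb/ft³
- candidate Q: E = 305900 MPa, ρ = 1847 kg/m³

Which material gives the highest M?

Convert each candidate to consistent units, then evaluate M:
  candidate G: E = 317.2 GPa, ρ = 3200 kg/m³
  candidate L: E = 103.6 GPa, ρ = 8887 kg/m³
  candidate C: E = 69.64 GPa, ρ = 2659 kg/m³
  candidate Q: E = 305.9 GPa, ρ = 1847 kg/m³
  candidate Q: M = 166 MN·m/kg
  candidate G: M = 99.1 MN·m/kg
  candidate C: M = 26.2 MN·m/kg
  candidate L: M = 11.7 MN·m/kg
Candidate Q ranks first.

candidate Q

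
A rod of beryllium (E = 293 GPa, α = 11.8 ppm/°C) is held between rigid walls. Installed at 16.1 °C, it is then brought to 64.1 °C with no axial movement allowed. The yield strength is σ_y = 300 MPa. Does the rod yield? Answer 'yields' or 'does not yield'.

does not yield

ΔT = 48.00 K. Constrained thermal stress σ = E·α·ΔT = 293.0×10³ MPa × 11.8×10⁻⁶ × 48.00 = 166 MPa (compressive).
Compare to σ_y = 300 MPa: σ < σ_y, so it does not yield.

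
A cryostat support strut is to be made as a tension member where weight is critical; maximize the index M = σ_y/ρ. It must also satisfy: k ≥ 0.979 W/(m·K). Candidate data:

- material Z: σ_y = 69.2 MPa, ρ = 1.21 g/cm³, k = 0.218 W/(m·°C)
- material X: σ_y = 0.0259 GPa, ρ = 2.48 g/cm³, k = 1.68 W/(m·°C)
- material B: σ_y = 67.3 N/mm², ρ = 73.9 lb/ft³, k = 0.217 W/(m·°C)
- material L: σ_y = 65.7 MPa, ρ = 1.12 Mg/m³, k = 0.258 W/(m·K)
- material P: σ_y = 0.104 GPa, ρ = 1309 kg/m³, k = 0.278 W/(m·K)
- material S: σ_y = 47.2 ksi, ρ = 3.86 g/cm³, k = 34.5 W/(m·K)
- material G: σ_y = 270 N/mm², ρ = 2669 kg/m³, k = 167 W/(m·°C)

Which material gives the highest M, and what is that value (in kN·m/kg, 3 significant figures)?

material G, M = 101 kN·m/kg

Screen on constraints: k ≥ 0.979 W/(m·K). Survivors: material X, material S, material G.
In SI units:
  material X: σ_y = 25.90 MPa, ρ = 2480 kg/m³
  material S: σ_y = 325.4 MPa, ρ = 3860 kg/m³
  material G: σ_y = 270.0 MPa, ρ = 2669 kg/m³
  material G: M = 101 kN·m/kg
  material S: M = 84.3 kN·m/kg
  material X: M = 10.4 kN·m/kg
Material G has the largest M.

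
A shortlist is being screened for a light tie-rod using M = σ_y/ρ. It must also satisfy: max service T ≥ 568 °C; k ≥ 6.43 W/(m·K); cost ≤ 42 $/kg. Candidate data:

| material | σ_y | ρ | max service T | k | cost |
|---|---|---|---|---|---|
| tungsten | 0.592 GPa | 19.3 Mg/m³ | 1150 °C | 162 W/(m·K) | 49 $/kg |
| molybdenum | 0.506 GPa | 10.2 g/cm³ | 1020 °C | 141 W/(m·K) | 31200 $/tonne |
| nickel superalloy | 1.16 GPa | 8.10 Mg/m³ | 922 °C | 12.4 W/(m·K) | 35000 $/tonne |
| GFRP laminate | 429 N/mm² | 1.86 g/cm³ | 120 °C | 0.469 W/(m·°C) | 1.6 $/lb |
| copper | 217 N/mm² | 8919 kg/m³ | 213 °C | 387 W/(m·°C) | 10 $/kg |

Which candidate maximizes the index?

Screen on constraints: max service T ≥ 568 °C; k ≥ 6.43 W/(m·K); cost ≤ 42 $/kg. Survivors: molybdenum, nickel superalloy.
Normalizing units and computing the index:
  molybdenum: σ_y = 506.0 MPa, ρ = 10200 kg/m³
  nickel superalloy: σ_y = 1160 MPa, ρ = 8100 kg/m³
  nickel superalloy: M = 143 kN·m/kg
  molybdenum: M = 49.6 kN·m/kg
Highest index: nickel superalloy.

nickel superalloy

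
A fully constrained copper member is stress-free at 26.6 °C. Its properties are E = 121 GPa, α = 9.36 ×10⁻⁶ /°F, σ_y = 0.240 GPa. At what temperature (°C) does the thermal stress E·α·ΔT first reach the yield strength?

α = 9.36×10⁻⁶/°F × 9/5 = 16.8×10⁻⁶/K.
σ_y = 0.240 GPa = 240.0 MPa.
E·α·ΔT = 240.0 MPa ⇒ ΔT = 240.0 / (121.0×10³ × 16.8×10⁻⁶) = 117.7 K.
T = 26.6 + 117.7 = 144.3 °C.

144 °C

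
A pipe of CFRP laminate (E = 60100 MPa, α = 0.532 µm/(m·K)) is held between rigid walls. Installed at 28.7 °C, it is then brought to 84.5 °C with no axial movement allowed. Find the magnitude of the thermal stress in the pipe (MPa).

E = 60100 MPa = 60.10 GPa.
ΔT = 55.80 K. Constrained thermal stress σ = E·α·ΔT = 60.10×10³ MPa × 0.532×10⁻⁶ × 55.80 = 1.78 MPa (compressive).

1.78 MPa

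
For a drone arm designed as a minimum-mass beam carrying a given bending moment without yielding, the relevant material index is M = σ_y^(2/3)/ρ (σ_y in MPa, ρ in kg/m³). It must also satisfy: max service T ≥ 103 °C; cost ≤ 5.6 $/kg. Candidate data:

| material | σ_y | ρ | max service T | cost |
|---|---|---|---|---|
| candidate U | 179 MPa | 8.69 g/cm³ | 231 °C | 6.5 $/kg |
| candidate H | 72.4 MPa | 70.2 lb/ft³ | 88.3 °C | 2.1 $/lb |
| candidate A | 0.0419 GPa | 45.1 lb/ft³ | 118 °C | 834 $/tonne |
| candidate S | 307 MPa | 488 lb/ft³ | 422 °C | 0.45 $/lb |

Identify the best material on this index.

Screen on constraints: max service T ≥ 103 °C; cost ≤ 5.6 $/kg. Survivors: candidate A, candidate S.
After converting to SI:
  candidate A: σ_y = 41.90 MPa, ρ = 722.4 kg/m³
  candidate S: σ_y = 307.0 MPa, ρ = 7817 kg/m³
  candidate A: M = 16.7×10⁻³
  candidate S: M = 5.82×10⁻³
Candidate A has the largest M.

candidate A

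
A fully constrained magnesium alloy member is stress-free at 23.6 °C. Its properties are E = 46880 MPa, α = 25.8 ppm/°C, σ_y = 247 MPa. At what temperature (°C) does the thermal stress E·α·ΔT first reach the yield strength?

228 °C

E = 46880 MPa = 46.88 GPa.
E·α·ΔT = 247.0 MPa ⇒ ΔT = 247.0 / (46.88×10³ × 25.8×10⁻⁶) = 204.2 K.
T = 23.6 + 204.2 = 227.8 °C.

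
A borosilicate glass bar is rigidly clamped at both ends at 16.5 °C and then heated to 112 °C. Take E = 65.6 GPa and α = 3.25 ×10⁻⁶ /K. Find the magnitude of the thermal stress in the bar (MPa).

ΔT = 95.50 K. Constrained thermal stress σ = E·α·ΔT = 65.60×10³ MPa × 3.25×10⁻⁶ × 95.50 = 20.4 MPa (compressive).

20.4 MPa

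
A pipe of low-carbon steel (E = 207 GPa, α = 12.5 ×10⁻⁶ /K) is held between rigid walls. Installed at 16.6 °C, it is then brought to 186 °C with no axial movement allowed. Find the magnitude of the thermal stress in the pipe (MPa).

438 MPa

ΔT = 169.4 K. Constrained thermal stress σ = E·α·ΔT = 207.0×10³ MPa × 12.5×10⁻⁶ × 169.4 = 438 MPa (compressive).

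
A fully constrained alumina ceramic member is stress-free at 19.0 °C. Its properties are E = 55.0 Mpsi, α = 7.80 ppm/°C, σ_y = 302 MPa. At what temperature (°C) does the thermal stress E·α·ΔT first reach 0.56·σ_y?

E = 55.0 Mpsi = 379.2 GPa.
E·α·ΔT = 169.1 MPa ⇒ ΔT = 169.1 / (379.2×10³ × 7.80×10⁻⁶) = 57.18 K.
T = 19.0 + 57.18 = 76.18 °C.

76.2 °C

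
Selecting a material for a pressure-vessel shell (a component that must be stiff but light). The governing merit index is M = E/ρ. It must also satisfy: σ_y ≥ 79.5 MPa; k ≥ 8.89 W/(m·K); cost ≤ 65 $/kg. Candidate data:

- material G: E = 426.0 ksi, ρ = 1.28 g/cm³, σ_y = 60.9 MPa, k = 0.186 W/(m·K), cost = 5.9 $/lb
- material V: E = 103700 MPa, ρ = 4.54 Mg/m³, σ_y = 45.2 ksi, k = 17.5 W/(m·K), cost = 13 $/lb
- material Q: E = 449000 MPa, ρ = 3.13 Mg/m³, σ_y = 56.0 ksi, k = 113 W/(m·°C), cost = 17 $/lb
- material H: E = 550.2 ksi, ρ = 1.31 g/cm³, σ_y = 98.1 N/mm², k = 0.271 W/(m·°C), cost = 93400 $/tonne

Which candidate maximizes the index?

material Q

Screen on constraints: σ_y ≥ 79.5 MPa; k ≥ 8.89 W/(m·K); cost ≤ 65 $/kg. Survivors: material V, material Q.
Convert each candidate to consistent units, then evaluate M:
  material V: E = 103.7 GPa, ρ = 4540 kg/m³
  material Q: E = 449.0 GPa, ρ = 3130 kg/m³
  material Q: M = 143 MN·m/kg
  material V: M = 22.8 MN·m/kg
Highest index: material Q.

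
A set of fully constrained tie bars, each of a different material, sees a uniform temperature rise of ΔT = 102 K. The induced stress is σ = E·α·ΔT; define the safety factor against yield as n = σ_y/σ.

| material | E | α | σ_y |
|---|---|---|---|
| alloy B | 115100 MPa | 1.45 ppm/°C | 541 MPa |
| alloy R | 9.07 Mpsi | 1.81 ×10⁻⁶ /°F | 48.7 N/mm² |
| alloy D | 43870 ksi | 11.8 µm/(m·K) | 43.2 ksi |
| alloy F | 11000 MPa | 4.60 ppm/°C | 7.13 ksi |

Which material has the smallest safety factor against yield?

In consistent units (E in GPa, α in ×10⁻⁶/K, σ_y in MPa):
  alloy B: E = 115.1, α = 1.45, σ_y = 541.0 → σ = 17.0 MPa, n = 31.8
  alloy R: E = 62.54, α = 3.26, σ_y = 48.70 → σ = 20.8 MPa, n = 2.34
  alloy D: E = 302.5, α = 11.8, σ_y = 297.9 → σ = 364 MPa, n = 0.818
  alloy F: E = 11.00, α = 4.60, σ_y = 49.16 → σ = 5.16 MPa, n = 9.52
The minimum is alloy D at n = 0.818.

alloy D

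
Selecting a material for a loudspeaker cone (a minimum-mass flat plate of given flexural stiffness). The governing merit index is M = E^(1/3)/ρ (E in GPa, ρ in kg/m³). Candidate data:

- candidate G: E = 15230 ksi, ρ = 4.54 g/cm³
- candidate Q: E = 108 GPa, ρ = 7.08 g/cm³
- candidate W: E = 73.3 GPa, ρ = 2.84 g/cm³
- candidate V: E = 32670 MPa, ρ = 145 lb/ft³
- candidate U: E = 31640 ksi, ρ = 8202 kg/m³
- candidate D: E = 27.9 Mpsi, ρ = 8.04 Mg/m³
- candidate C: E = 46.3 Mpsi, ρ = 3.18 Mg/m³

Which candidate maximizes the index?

After converting to SI:
  candidate G: E = 105.0 GPa, ρ = 4540 kg/m³
  candidate Q: E = 108.0 GPa, ρ = 7080 kg/m³
  candidate W: E = 73.30 GPa, ρ = 2840 kg/m³
  candidate V: E = 32.67 GPa, ρ = 2323 kg/m³
  candidate U: E = 218.2 GPa, ρ = 8202 kg/m³
  candidate D: E = 192.4 GPa, ρ = 8040 kg/m³
  candidate C: E = 319.2 GPa, ρ = 3180 kg/m³
  candidate C: M = 2.15×10⁻³
  candidate W: M = 1.47×10⁻³
  candidate V: M = 1.38×10⁻³
  candidate G: M = 1.04×10⁻³
  candidate U: M = 0.734×10⁻³
  candidate D: M = 0.718×10⁻³
  candidate Q: M = 0.673×10⁻³
Candidate C has the largest M.

candidate C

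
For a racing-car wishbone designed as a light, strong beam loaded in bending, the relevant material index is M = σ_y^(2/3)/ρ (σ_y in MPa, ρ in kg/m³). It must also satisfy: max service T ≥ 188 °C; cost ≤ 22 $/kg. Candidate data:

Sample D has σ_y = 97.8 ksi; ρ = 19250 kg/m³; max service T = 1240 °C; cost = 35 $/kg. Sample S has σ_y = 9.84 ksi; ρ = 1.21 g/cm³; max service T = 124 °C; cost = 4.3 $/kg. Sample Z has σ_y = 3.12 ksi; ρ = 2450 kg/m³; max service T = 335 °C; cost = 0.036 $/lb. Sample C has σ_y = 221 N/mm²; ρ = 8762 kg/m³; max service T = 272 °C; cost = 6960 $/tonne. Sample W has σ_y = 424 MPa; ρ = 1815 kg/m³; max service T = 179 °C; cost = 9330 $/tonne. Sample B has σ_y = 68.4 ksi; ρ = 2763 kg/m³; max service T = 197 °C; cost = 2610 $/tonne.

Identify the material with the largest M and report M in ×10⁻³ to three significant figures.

sample B, M = 21.9×10⁻³

Screen on constraints: max service T ≥ 188 °C; cost ≤ 22 $/kg. Survivors: sample Z, sample C, sample B.
Normalizing units and computing the index:
  sample Z: σ_y = 21.51 MPa, ρ = 2450 kg/m³
  sample C: σ_y = 221.0 MPa, ρ = 8762 kg/m³
  sample B: σ_y = 471.6 MPa, ρ = 2763 kg/m³
  sample B: M = 21.9×10⁻³
  sample C: M = 4.17×10⁻³
  sample Z: M = 3.16×10⁻³
Sample B ranks first.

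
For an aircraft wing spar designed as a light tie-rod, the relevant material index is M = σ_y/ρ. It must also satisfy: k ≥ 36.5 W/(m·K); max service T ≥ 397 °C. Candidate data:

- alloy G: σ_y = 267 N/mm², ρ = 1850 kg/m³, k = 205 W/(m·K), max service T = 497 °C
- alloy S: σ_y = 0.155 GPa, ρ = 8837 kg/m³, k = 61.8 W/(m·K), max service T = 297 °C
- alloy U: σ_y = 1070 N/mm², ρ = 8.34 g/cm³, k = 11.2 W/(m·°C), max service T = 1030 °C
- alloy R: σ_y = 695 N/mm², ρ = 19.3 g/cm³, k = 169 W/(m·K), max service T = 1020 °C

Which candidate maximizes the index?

Screen on constraints: k ≥ 36.5 W/(m·K); max service T ≥ 397 °C. Survivors: alloy G, alloy R.
Putting every candidate on a common basis:
  alloy G: σ_y = 267.0 MPa, ρ = 1850 kg/m³
  alloy R: σ_y = 695.0 MPa, ρ = 19300 kg/m³
  alloy G: M = 144 kN·m/kg
  alloy R: M = 36.0 kN·m/kg
Highest index: alloy G.

alloy G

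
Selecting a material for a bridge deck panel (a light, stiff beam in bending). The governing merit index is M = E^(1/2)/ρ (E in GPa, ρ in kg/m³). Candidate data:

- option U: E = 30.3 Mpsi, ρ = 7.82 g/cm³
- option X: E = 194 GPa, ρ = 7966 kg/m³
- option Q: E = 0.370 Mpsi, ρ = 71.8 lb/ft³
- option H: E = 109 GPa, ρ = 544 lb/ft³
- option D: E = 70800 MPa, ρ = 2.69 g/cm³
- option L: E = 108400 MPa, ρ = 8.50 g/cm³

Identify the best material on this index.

Normalizing units and computing the index:
  option U: E = 208.9 GPa, ρ = 7820 kg/m³
  option X: E = 194.0 GPa, ρ = 7966 kg/m³
  option Q: E = 2.551 GPa, ρ = 1150 kg/m³
  option H: E = 109.0 GPa, ρ = 8714 kg/m³
  option D: E = 70.80 GPa, ρ = 2690 kg/m³
  option L: E = 108.4 GPa, ρ = 8500 kg/m³
  option D: M = 3.13×10⁻³
  option U: M = 1.85×10⁻³
  option X: M = 1.75×10⁻³
  option Q: M = 1.39×10⁻³
  option L: M = 1.22×10⁻³
  option H: M = 1.20×10⁻³
Option D has the largest M.

option D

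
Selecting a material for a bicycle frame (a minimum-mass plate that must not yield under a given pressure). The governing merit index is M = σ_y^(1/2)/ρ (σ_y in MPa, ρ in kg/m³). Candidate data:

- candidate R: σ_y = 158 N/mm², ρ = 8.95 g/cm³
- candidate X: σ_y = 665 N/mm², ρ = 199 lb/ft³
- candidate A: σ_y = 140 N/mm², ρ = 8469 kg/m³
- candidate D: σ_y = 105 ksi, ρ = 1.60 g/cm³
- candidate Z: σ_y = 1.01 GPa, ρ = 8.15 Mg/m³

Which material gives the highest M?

Putting every candidate on a common basis:
  candidate R: σ_y = 158.0 MPa, ρ = 8950 kg/m³
  candidate X: σ_y = 665.0 MPa, ρ = 3188 kg/m³
  candidate A: σ_y = 140.0 MPa, ρ = 8469 kg/m³
  candidate D: σ_y = 723.9 MPa, ρ = 1600 kg/m³
  candidate Z: σ_y = 1010 MPa, ρ = 8150 kg/m³
  candidate D: M = 16.8×10⁻³
  candidate X: M = 8.09×10⁻³
  candidate Z: M = 3.90×10⁻³
  candidate R: M = 1.40×10⁻³
  candidate A: M = 1.40×10⁻³
Highest index: candidate D.

candidate D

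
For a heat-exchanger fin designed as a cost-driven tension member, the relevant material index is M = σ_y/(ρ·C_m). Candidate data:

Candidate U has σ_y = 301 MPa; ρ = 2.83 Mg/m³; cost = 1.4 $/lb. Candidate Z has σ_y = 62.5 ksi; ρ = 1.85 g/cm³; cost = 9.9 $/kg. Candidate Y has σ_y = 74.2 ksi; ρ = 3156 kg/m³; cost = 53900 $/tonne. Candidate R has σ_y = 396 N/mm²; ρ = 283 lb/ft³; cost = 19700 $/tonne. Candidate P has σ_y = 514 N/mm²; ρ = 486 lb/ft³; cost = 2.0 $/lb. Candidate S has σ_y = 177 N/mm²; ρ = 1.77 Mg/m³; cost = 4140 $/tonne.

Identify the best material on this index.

candidate U

Putting every candidate on a common basis:
  candidate U: σ_y = 301.0 MPa, ρ = 2830 kg/m³, cost = 3.086 $/kg
  candidate Z: σ_y = 430.9 MPa, ρ = 1850 kg/m³, cost = 9.900 $/kg
  candidate Y: σ_y = 511.6 MPa, ρ = 3156 kg/m³, cost = 53.90 $/kg
  candidate R: σ_y = 396.0 MPa, ρ = 4533 kg/m³, cost = 19.70 $/kg
  candidate P: σ_y = 514.0 MPa, ρ = 7785 kg/m³, cost = 4.409 $/kg
  candidate S: σ_y = 177.0 MPa, ρ = 1770 kg/m³, cost = 4.140 $/kg
  candidate U: M = 34.5 kN·m per $
  candidate S: M = 24.2 kN·m per $
  candidate Z: M = 23.5 kN·m per $
  candidate P: M = 15.0 kN·m per $
  candidate R: M = 4.43 kN·m per $
  candidate Y: M = 3.01 kN·m per $
The maximum is for candidate U.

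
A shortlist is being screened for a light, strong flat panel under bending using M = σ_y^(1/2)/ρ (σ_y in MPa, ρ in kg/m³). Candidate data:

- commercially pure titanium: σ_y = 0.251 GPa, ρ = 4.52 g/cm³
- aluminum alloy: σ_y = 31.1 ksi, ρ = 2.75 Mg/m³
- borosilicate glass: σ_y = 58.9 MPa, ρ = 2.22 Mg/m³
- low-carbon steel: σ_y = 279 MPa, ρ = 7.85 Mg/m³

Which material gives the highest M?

aluminum alloy

Normalizing units and computing the index:
  commercially pure titanium: σ_y = 251.0 MPa, ρ = 4520 kg/m³
  aluminum alloy: σ_y = 214.4 MPa, ρ = 2750 kg/m³
  borosilicate glass: σ_y = 58.90 MPa, ρ = 2220 kg/m³
  low-carbon steel: σ_y = 279.0 MPa, ρ = 7850 kg/m³
  aluminum alloy: M = 5.32×10⁻³
  commercially pure titanium: M = 3.51×10⁻³
  borosilicate glass: M = 3.46×10⁻³
  low-carbon steel: M = 2.13×10⁻³
Highest index: aluminum alloy.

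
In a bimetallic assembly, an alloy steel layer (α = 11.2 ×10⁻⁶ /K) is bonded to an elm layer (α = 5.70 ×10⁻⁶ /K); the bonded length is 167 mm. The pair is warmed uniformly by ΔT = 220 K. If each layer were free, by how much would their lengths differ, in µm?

Δα = |11.2 − 5.70|×10⁻⁶/K = 5.50×10⁻⁶/K.
ΔL_mismatch = Δα·L·ΔT = 5.50×10⁻⁶ × 167.0 mm × 220.0 K = 202 µm.

202 µm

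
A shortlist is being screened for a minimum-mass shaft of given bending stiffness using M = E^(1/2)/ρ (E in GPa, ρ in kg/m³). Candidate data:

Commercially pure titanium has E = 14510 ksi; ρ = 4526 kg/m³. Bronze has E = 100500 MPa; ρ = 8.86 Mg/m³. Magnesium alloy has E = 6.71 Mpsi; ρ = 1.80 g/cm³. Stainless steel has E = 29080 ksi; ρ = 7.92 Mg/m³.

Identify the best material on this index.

magnesium alloy

Convert each candidate to consistent units, then evaluate M:
  commercially pure titanium: E = 100.0 GPa, ρ = 4526 kg/m³
  bronze: E = 100.5 GPa, ρ = 8860 kg/m³
  magnesium alloy: E = 46.26 GPa, ρ = 1800 kg/m³
  stainless steel: E = 200.5 GPa, ρ = 7920 kg/m³
  magnesium alloy: M = 3.78×10⁻³
  commercially pure titanium: M = 2.21×10⁻³
  stainless steel: M = 1.79×10⁻³
  bronze: M = 1.13×10⁻³
Magnesium alloy ranks first.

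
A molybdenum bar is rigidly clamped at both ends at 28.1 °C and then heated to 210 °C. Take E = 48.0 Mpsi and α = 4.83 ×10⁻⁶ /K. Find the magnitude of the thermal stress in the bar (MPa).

E = 48.0 Mpsi = 330.9 GPa.
ΔT = 181.9 K. Constrained thermal stress σ = E·α·ΔT = 330.9×10³ MPa × 4.83×10⁻⁶ × 181.9 = 291 MPa (compressive).

291 MPa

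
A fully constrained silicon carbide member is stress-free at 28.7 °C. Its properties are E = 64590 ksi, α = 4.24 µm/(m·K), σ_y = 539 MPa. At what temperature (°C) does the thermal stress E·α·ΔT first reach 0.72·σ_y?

234 °C

E = 64590 ksi = 445.3 GPa.
E·α·ΔT = 388.1 MPa ⇒ ΔT = 388.1 / (445.3×10³ × 4.24×10⁻⁶) = 205.5 K.
T = 28.7 + 205.5 = 234.2 °C.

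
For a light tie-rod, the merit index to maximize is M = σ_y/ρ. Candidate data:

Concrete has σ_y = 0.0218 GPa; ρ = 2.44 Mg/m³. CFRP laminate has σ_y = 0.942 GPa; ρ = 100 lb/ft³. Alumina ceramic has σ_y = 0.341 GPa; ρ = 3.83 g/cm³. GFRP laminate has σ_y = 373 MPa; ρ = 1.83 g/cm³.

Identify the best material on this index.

Putting every candidate on a common basis:
  concrete: σ_y = 21.80 MPa, ρ = 2440 kg/m³
  CFRP laminate: σ_y = 942.0 MPa, ρ = 1602 kg/m³
  alumina ceramic: σ_y = 341.0 MPa, ρ = 3830 kg/m³
  GFRP laminate: σ_y = 373.0 MPa, ρ = 1830 kg/m³
  CFRP laminate: M = 588 kN·m/kg
  GFRP laminate: M = 204 kN·m/kg
  alumina ceramic: M = 89.0 kN·m/kg
  concrete: M = 8.93 kN·m/kg
CFRP laminate ranks first.

CFRP laminate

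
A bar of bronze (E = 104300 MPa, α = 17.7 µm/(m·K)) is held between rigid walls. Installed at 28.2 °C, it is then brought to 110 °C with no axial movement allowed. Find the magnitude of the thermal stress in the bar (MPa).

151 MPa

E = 104300 MPa = 104.3 GPa.
ΔT = 81.80 K. Constrained thermal stress σ = E·α·ΔT = 104.3×10³ MPa × 17.7×10⁻⁶ × 81.80 = 151 MPa (compressive).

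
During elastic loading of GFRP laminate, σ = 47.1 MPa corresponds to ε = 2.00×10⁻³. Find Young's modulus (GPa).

E = σ/ε = 47.1 MPa / 2.00×10⁻³ = 23550 MPa = 23.6 GPa.

23.6 GPa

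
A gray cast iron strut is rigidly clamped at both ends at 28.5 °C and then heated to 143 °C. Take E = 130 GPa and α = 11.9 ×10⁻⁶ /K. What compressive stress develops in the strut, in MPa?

ΔT = 114.5 K. Constrained thermal stress σ = E·α·ΔT = 130.0×10³ MPa × 11.9×10⁻⁶ × 114.5 = 177 MPa (compressive).

177 MPa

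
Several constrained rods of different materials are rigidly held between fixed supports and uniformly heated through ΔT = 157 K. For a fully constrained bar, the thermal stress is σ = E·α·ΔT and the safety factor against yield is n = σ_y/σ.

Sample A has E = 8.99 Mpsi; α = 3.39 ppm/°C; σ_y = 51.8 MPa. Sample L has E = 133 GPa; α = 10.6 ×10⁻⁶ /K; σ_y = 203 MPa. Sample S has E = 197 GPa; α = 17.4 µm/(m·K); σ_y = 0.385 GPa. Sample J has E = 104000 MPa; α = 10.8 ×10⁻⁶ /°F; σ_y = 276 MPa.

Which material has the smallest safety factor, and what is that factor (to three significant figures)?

Per material, after unit conversion:
  sample A: E = 61.98, α = 3.39, σ_y = 51.80 → σ = 33.0 MPa, n = 1.57
  sample L: E = 133.0, α = 10.6, σ_y = 203.0 → σ = 221 MPa, n = 0.917
  sample S: E = 197.0, α = 17.4, σ_y = 385.0 → σ = 538 MPa, n = 0.715
  sample J: E = 104.0, α = 19.4, σ_y = 276.0 → σ = 317 MPa, n = 0.870
Smallest n: sample S with n = 0.715.

sample S, n = 0.715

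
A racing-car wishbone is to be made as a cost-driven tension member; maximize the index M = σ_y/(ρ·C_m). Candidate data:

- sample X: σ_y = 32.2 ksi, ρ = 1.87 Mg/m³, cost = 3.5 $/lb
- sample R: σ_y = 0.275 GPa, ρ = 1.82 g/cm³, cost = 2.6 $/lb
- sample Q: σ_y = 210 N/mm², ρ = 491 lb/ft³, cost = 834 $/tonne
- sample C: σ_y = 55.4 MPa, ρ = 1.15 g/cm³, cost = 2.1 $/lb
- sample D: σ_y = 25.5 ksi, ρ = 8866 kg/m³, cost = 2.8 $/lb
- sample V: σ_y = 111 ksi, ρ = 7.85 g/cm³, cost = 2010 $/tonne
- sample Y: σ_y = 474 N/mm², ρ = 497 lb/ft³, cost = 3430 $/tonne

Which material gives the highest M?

Convert each candidate to consistent units, then evaluate M:
  sample X: σ_y = 222.0 MPa, ρ = 1870 kg/m³, cost = 7.716 $/kg
  sample R: σ_y = 275.0 MPa, ρ = 1820 kg/m³, cost = 5.732 $/kg
  sample Q: σ_y = 210.0 MPa, ρ = 7865 kg/m³, cost = 0.8340 $/kg
  sample C: σ_y = 55.40 MPa, ρ = 1150 kg/m³, cost = 4.630 $/kg
  sample D: σ_y = 175.8 MPa, ρ = 8866 kg/m³, cost = 6.173 $/kg
  sample V: σ_y = 765.3 MPa, ρ = 7850 kg/m³, cost = 2.010 $/kg
  sample Y: σ_y = 474.0 MPa, ρ = 7961 kg/m³, cost = 3.430 $/kg
  sample V: M = 48.5 kN·m per $
  sample Q: M = 32.0 kN·m per $
  sample R: M = 26.4 kN·m per $
  sample Y: M = 17.4 kN·m per $
  sample X: M = 15.4 kN·m per $
  sample C: M = 10.4 kN·m per $
  sample D: M = 3.21 kN·m per $
Sample V ranks first.

sample V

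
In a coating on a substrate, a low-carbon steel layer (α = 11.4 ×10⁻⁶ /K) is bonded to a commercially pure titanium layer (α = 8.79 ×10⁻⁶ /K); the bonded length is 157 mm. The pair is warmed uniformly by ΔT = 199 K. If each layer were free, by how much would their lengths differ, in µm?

81.5 µm

Δα = |11.4 − 8.79|×10⁻⁶/K = 2.61×10⁻⁶/K.
ΔL_mismatch = Δα·L·ΔT = 2.61×10⁻⁶ × 157.0 mm × 199.0 K = 81.5 µm.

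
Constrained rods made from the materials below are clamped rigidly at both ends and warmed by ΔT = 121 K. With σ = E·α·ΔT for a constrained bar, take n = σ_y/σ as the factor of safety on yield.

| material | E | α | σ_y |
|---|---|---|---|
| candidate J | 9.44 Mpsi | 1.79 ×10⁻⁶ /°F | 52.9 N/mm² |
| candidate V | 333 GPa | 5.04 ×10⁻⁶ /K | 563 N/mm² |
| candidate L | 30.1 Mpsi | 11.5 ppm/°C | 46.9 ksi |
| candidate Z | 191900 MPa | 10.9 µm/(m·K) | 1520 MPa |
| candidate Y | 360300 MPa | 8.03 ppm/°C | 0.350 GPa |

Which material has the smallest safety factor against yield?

candidate Y

In consistent units (E in GPa, α in ×10⁻⁶/K, σ_y in MPa):
  candidate J: E = 65.09, α = 3.22, σ_y = 52.90 → σ = 25.4 MPa, n = 2.08
  candidate V: E = 333.0, α = 5.04, σ_y = 563.0 → σ = 203 MPa, n = 2.77
  candidate L: E = 207.5, α = 11.5, σ_y = 323.4 → σ = 289 MPa, n = 1.12
  candidate Z: E = 191.9, α = 10.9, σ_y = 1520 → σ = 253 MPa, n = 6.01
  candidate Y: E = 360.3, α = 8.03, σ_y = 350.0 → σ = 350 MPa, n = 1.00
Candidate Y has the lowest safety factor, n = 1.00.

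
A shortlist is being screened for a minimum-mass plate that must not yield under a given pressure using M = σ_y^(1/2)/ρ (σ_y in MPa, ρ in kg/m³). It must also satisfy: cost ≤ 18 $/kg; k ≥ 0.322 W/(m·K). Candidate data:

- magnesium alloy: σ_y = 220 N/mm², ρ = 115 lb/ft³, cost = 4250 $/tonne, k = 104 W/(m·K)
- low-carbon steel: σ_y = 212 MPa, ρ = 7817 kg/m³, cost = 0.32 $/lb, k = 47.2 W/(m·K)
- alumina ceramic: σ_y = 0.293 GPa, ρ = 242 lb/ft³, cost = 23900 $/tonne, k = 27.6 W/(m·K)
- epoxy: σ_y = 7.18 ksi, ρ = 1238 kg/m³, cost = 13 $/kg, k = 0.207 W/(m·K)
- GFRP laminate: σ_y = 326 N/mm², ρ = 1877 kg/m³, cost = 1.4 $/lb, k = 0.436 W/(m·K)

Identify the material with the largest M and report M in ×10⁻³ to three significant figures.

GFRP laminate, M = 9.62×10⁻³

Screen on constraints: cost ≤ 18 $/kg; k ≥ 0.322 W/(m·K). Survivors: magnesium alloy, low-carbon steel, GFRP laminate.
Putting every candidate on a common basis:
  magnesium alloy: σ_y = 220.0 MPa, ρ = 1842 kg/m³
  low-carbon steel: σ_y = 212.0 MPa, ρ = 7817 kg/m³
  GFRP laminate: σ_y = 326.0 MPa, ρ = 1877 kg/m³
  GFRP laminate: M = 9.62×10⁻³
  magnesium alloy: M = 8.05×10⁻³
  low-carbon steel: M = 1.86×10⁻³
GFRP laminate has the largest M.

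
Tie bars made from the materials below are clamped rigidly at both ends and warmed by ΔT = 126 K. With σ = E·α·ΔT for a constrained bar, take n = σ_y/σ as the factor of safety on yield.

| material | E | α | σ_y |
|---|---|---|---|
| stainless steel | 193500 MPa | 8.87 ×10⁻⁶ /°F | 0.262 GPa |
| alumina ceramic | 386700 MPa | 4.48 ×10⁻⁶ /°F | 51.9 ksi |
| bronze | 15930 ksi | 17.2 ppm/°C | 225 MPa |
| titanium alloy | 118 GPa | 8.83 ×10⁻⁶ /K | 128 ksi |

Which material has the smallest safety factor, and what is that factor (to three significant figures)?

Converting E to GPa, α to ×10⁻⁶/K, σ_y to MPa, then σ and n for each:
  stainless steel: E = 193.5, α = 16.0, σ_y = 262.0 → σ = 389 MPa, n = 0.673
  alumina ceramic: E = 386.7, α = 8.06, σ_y = 357.8 → σ = 393 MPa, n = 0.911
  bronze: E = 109.8, α = 17.2, σ_y = 225.0 → σ = 238 MPa, n = 0.945
  titanium alloy: E = 118.0, α = 8.83, σ_y = 882.5 → σ = 131 MPa, n = 6.72
The minimum is stainless steel at n = 0.673.

stainless steel, n = 0.673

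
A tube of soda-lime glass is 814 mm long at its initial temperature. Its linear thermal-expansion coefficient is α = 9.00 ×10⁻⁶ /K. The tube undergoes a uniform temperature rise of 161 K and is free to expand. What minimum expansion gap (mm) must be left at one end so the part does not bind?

ΔL = α·L₀·ΔT = 9.00×10⁻⁶ × 814 mm × 161.0 K = 1.18 mm.

1.18 mm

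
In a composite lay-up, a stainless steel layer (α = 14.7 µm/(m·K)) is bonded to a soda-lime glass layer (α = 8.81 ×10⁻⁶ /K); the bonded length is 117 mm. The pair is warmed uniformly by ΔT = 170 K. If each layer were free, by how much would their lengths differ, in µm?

117 µm

Δα = |14.7 − 8.81|×10⁻⁶/K = 5.89×10⁻⁶/K.
ΔL_mismatch = Δα·L·ΔT = 5.89×10⁻⁶ × 117.0 mm × 170.0 K = 117 µm.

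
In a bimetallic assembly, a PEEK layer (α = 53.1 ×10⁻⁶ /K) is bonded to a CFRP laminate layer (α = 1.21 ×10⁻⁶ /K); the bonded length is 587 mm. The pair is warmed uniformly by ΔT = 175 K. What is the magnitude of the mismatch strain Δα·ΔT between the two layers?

9.08×10⁻³

Δα = |53.1 − 1.21|×10⁻⁶/K = 51.9×10⁻⁶/K.
Mismatch strain = Δα·ΔT = 51.9×10⁻⁶ × 175.0 = 9.08×10⁻³.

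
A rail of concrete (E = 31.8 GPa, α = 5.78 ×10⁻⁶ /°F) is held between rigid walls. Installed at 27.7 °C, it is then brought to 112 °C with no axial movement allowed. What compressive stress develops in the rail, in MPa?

27.9 MPa

α = 5.78×10⁻⁶/°F × 9/5 = 10.4×10⁻⁶/K.
ΔT = 84.30 K. Constrained thermal stress σ = E·α·ΔT = 31.80×10³ MPa × 10.4×10⁻⁶ × 84.30 = 27.9 MPa (compressive).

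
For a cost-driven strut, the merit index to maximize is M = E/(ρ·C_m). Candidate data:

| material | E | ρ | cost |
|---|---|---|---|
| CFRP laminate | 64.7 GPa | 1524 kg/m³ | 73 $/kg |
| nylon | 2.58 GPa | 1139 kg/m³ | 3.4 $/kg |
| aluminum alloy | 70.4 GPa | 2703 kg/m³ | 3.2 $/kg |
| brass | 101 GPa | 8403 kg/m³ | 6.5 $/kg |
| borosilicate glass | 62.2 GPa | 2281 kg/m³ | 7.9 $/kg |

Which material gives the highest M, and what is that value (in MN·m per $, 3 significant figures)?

Computing M directly (units already consistent):
  aluminum alloy: M = 8.14 MN·m per $
  borosilicate glass: M = 3.45 MN·m per $
  brass: M = 1.85 MN·m per $
  nylon: M = 0.666 MN·m per $
  CFRP laminate: M = 0.582 MN·m per $
Aluminum alloy has the largest M.

aluminum alloy, M = 8.14 MN·m per $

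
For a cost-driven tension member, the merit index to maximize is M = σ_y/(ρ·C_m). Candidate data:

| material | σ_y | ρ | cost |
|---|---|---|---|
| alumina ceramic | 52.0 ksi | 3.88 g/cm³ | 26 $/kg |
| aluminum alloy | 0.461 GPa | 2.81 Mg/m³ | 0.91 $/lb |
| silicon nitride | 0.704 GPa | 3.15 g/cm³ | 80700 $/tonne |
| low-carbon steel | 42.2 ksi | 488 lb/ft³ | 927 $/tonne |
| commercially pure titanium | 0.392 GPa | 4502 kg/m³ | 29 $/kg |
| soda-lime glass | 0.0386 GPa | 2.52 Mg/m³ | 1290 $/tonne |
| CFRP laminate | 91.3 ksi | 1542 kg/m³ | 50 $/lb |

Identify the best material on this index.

aluminum alloy

After converting to SI:
  alumina ceramic: σ_y = 358.5 MPa, ρ = 3880 kg/m³, cost = 26.00 $/kg
  aluminum alloy: σ_y = 461.0 MPa, ρ = 2810 kg/m³, cost = 2.006 $/kg
  silicon nitride: σ_y = 704.0 MPa, ρ = 3150 kg/m³, cost = 80.70 $/kg
  low-carbon steel: σ_y = 291.0 MPa, ρ = 7817 kg/m³, cost = 0.9270 $/kg
  commercially pure titanium: σ_y = 392.0 MPa, ρ = 4502 kg/m³, cost = 29.00 $/kg
  soda-lime glass: σ_y = 38.60 MPa, ρ = 2520 kg/m³, cost = 1.290 $/kg
  CFRP laminate: σ_y = 629.5 MPa, ρ = 1542 kg/m³, cost = 110.2 $/kg
  aluminum alloy: M = 81.8 kN·m per $
  low-carbon steel: M = 40.2 kN·m per $
  soda-lime glass: M = 11.9 kN·m per $
  CFRP laminate: M = 3.70 kN·m per $
  alumina ceramic: M = 3.55 kN·m per $
  commercially pure titanium: M = 3.00 kN·m per $
  silicon nitride: M = 2.77 kN·m per $
The maximum is for aluminum alloy.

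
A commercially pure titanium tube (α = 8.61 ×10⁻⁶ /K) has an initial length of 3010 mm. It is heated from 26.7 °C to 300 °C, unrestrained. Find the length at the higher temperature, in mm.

3017.1 mm

ΔT = 300 − 26.7 = 273.3 K.
ΔL = α·L₀·ΔT = 8.61×10⁻⁶ × 3010 mm × 273.3 K = 7.08 mm.
L = L₀ + ΔL = 3010 + 7.08 = 3017.1 mm.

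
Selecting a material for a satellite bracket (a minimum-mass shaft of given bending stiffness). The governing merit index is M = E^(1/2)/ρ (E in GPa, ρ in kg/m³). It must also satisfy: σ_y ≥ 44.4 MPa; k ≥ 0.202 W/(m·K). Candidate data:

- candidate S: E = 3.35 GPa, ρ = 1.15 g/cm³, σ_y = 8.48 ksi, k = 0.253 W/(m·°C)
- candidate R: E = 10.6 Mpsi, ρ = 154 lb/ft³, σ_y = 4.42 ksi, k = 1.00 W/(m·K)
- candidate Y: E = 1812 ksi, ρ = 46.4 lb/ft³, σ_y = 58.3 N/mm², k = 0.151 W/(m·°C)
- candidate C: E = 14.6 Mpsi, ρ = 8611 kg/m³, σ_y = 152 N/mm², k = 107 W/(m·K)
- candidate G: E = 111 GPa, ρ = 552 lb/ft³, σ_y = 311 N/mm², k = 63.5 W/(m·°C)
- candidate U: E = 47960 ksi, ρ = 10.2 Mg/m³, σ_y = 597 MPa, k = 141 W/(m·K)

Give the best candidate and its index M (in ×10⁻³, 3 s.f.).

Screen on constraints: σ_y ≥ 44.4 MPa; k ≥ 0.202 W/(m·K). Survivors: candidate S, candidate C, candidate G, candidate U.
In SI units:
  candidate S: E = 3.350 GPa, ρ = 1150 kg/m³
  candidate C: E = 100.7 GPa, ρ = 8611 kg/m³
  candidate G: E = 111.0 GPa, ρ = 8842 kg/m³
  candidate U: E = 330.7 GPa, ρ = 10200 kg/m³
  candidate U: M = 1.78×10⁻³
  candidate S: M = 1.59×10⁻³
  candidate G: M = 1.19×10⁻³
  candidate C: M = 1.17×10⁻³
Highest index: candidate U.

candidate U, M = 1.78×10⁻³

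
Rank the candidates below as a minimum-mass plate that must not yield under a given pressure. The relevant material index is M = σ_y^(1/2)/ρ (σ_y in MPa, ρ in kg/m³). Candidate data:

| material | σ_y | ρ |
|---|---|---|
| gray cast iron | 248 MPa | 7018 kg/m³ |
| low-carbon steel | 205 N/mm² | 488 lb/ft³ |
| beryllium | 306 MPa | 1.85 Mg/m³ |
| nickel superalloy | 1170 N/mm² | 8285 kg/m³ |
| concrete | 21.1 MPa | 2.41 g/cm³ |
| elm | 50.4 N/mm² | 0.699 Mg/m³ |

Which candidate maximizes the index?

elm

Convert each candidate to consistent units, then evaluate M:
  gray cast iron: σ_y = 248.0 MPa, ρ = 7018 kg/m³
  low-carbon steel: σ_y = 205.0 MPa, ρ = 7817 kg/m³
  beryllium: σ_y = 306.0 MPa, ρ = 1850 kg/m³
  nickel superalloy: σ_y = 1170 MPa, ρ = 8285 kg/m³
  concrete: σ_y = 21.10 MPa, ρ = 2410 kg/m³
  elm: σ_y = 50.40 MPa, ρ = 699.0 kg/m³
  elm: M = 10.2×10⁻³
  beryllium: M = 9.46×10⁻³
  nickel superalloy: M = 4.13×10⁻³
  gray cast iron: M = 2.24×10⁻³
  concrete: M = 1.91×10⁻³
  low-carbon steel: M = 1.83×10⁻³
Elm has the largest M.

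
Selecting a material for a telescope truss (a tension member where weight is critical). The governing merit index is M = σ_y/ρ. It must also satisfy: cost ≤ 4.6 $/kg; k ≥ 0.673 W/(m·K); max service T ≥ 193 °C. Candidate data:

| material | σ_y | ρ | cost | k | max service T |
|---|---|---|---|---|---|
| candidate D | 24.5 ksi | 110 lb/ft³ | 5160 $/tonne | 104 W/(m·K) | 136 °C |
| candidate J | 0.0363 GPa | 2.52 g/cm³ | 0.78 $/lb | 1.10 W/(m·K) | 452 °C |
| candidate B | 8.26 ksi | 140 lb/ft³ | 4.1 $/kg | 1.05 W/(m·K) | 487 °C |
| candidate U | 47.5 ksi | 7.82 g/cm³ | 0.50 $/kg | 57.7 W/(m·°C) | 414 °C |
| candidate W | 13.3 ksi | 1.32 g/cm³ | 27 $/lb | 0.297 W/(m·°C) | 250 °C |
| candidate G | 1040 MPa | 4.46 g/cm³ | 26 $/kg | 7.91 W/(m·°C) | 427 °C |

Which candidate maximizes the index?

candidate U

Screen on constraints: cost ≤ 4.6 $/kg; k ≥ 0.673 W/(m·K); max service T ≥ 193 °C. Survivors: candidate J, candidate B, candidate U.
In SI units:
  candidate J: σ_y = 36.30 MPa, ρ = 2520 kg/m³
  candidate B: σ_y = 56.95 MPa, ρ = 2243 kg/m³
  candidate U: σ_y = 327.5 MPa, ρ = 7820 kg/m³
  candidate U: M = 41.9 kN·m/kg
  candidate B: M = 25.4 kN·m/kg
  candidate J: M = 14.4 kN·m/kg
Highest index: candidate U.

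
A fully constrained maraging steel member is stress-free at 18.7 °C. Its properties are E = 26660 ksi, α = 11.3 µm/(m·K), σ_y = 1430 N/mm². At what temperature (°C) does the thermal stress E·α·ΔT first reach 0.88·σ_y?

625 °C

E = 26660 ksi = 183.8 GPa.
σ_y = 1430 N/mm² = 1430 MPa.
E·α·ΔT = 1258 MPa ⇒ ΔT = 1258 / (183.8×10³ × 11.3×10⁻⁶) = 605.8 K.
T = 18.7 + 605.8 = 624.5 °C.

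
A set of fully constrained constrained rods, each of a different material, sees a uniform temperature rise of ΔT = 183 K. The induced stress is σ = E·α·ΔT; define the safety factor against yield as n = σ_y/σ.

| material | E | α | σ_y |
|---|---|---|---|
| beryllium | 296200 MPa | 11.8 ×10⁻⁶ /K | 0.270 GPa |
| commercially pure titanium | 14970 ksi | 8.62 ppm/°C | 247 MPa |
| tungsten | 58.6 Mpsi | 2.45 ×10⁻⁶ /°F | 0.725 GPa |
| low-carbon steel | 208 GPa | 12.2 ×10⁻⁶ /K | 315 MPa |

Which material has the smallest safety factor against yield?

beryllium

Per material, after unit conversion:
  beryllium: E = 296.2, α = 11.8, σ_y = 270.0 → σ = 640 MPa, n = 0.422
  commercially pure titanium: E = 103.2, α = 8.62, σ_y = 247.0 → σ = 163 MPa, n = 1.52
  tungsten: E = 404.0, α = 4.41, σ_y = 725.0 → σ = 326 MPa, n = 2.22
  low-carbon steel: E = 208.0, α = 12.2, σ_y = 315.0 → σ = 464 MPa, n = 0.678
The minimum is beryllium at n = 0.422.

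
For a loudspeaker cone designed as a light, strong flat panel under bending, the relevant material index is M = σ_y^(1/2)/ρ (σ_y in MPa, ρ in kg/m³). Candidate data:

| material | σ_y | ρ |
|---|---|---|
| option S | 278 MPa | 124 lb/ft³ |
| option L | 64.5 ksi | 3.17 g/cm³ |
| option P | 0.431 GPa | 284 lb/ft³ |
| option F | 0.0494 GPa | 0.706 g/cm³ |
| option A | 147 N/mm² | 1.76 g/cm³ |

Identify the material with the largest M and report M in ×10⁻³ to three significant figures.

Normalizing units and computing the index:
  option S: σ_y = 278.0 MPa, ρ = 1986 kg/m³
  option L: σ_y = 444.7 MPa, ρ = 3170 kg/m³
  option P: σ_y = 431.0 MPa, ρ = 4549 kg/m³
  option F: σ_y = 49.40 MPa, ρ = 706.0 kg/m³
  option A: σ_y = 147.0 MPa, ρ = 1760 kg/m³
  option F: M = 9.96×10⁻³
  option S: M = 8.39×10⁻³
  option A: M = 6.89×10⁻³
  option L: M = 6.65×10⁻³
  option P: M = 4.56×10⁻³
The maximum is for option F.

option F, M = 9.96×10⁻³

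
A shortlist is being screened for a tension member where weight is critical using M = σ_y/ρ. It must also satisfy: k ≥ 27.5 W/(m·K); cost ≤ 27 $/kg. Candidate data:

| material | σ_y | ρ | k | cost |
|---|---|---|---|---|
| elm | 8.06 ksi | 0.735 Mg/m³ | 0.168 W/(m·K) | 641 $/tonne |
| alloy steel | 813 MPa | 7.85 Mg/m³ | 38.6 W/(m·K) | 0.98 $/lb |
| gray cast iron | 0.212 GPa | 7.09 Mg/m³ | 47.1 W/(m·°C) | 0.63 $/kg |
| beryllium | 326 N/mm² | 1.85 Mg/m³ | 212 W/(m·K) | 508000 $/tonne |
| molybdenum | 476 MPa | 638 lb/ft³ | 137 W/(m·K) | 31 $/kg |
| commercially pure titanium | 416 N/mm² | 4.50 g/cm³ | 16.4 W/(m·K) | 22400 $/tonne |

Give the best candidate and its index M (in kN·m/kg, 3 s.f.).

alloy steel, M = 104 kN·m/kg

Screen on constraints: k ≥ 27.5 W/(m·K); cost ≤ 27 $/kg. Survivors: alloy steel, gray cast iron.
Putting every candidate on a common basis:
  alloy steel: σ_y = 813.0 MPa, ρ = 7850 kg/m³
  gray cast iron: σ_y = 212.0 MPa, ρ = 7090 kg/m³
  alloy steel: M = 104 kN·m/kg
  gray cast iron: M = 29.9 kN·m/kg
Alloy steel ranks first.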